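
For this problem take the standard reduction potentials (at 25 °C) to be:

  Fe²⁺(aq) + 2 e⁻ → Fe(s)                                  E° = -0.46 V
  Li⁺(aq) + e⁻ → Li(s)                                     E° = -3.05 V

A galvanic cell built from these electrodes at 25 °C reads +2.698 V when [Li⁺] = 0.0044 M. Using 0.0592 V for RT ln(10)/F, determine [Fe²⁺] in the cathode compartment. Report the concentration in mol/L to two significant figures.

0.086 M

Fe²⁺/Fe is the cathode, Li⁺/Li the anode: E°cell = +2.59 V, n = 2.
Overall reaction: Fe²⁺(aq) + 2 Li(s) → Fe(s) + 2 Li⁺(aq); Q = [Li⁺]^2/[Fe²⁺]^1.
From E = E° − (0.0592/n) log Q: log Q = (E° − E)·n/0.0592 = (+2.59 − (+2.698))·2/0.0592 = -3.6486.
So 1·log[Fe²⁺] = 2·log(0.0044) − log Q = -4.7131 − (-3.6486) = -1.0645; [Fe²⁺] = 10^(-1.0645) ≈ 0.086 M.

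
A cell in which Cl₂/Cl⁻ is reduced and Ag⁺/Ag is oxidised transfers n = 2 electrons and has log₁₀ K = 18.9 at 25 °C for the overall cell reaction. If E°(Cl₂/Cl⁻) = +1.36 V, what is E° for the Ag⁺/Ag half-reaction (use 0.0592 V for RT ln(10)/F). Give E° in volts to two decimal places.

+0.80 V

E°cell = (0.0592/n)·log K = (0.0592/2)(18.9) = +0.559 V.
Since Cl₂/Cl⁻ is the cathode and Ag⁺/Ag the anode, E°cell = E°(Cl₂/Cl⁻) − E°(Ag⁺/Ag).
So E°(Ag⁺/Ag) = E°(Cl₂/Cl⁻) − E°cell = (+1.36) − (+0.559) = +0.80 V.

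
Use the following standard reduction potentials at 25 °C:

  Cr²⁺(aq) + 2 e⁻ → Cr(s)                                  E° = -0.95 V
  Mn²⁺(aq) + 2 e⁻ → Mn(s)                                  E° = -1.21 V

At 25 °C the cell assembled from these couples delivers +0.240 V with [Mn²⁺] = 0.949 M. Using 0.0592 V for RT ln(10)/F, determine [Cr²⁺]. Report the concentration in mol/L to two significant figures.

Cr²⁺/Cr is the cathode, Mn²⁺/Mn the anode: E°cell = +0.26 V, n = 2.
Overall reaction: Cr²⁺(aq) + Mn(s) → Cr(s) + Mn²⁺(aq); Q = [Mn²⁺]^1/[Cr²⁺]^1.
From E = E° − (0.0592/n) log Q: log Q = (E° − E)·n/0.0592 = (+0.26 − (+0.240))·2/0.0592 = 0.6757.
So 1·log[Cr²⁺] = 1·log(0.949) − log Q = -0.0227 − (0.6757) = -0.6984; [Cr²⁺] = 10^(-0.6984) ≈ 0.20 M.

0.20 M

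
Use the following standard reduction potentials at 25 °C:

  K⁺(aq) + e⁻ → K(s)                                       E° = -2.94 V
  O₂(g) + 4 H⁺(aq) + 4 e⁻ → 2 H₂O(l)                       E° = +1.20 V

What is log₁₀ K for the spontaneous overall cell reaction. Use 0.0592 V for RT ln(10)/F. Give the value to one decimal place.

Cathode: O₂/H₂O; anode: K⁺/K. E°cell = +4.14 V, n = 4.
log K = nE°cell / 0.0592 = (4)(+4.14) / 0.0592 = 279.7.

279.7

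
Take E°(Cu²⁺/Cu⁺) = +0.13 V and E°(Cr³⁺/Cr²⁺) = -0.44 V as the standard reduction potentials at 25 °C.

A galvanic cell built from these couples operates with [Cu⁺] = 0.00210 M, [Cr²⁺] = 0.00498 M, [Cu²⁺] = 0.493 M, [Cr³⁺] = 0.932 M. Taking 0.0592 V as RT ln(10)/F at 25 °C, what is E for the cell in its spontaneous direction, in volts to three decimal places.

Cu²⁺/Cu⁺ is the cathode (higher E°), Cr³⁺/Cr²⁺ the anode: E°cell = +0.13 − (-0.44) = +0.57 V, n = 1.
Overall: Cu²⁺(aq) + Cr²⁺(aq) → Cu⁺(aq) + Cr³⁺(aq)
Q = [Cu⁺]·[Cr³⁺] / ([Cu²⁺]·[Cr²⁺]); log Q = -0.098.
E = E° − (0.0592/n) log Q = +0.57 − (0.0592/1)(-0.098) = +0.576 V.

+0.576 V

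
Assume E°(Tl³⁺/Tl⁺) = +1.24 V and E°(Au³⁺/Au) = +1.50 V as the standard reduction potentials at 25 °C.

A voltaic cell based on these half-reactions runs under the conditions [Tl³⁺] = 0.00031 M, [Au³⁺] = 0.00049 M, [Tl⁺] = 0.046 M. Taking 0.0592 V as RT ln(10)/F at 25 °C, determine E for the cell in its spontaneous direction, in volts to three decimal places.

Au³⁺/Au is the cathode (higher E°), Tl³⁺/Tl⁺ the anode: E°cell = +1.50 − (+1.24) = +0.26 V, n = 6.
Overall: 2 Au³⁺(aq) + 3 Tl⁺(aq) → 2 Au(s) + 3 Tl³⁺(aq)
Q = [Tl³⁺]^3 / ([Au³⁺]^2·[Tl⁺]^3); log Q = 0.105.
E = E° − (0.0592/n) log Q = +0.26 − (0.0592/6)(0.105) = +0.259 V.

+0.259 V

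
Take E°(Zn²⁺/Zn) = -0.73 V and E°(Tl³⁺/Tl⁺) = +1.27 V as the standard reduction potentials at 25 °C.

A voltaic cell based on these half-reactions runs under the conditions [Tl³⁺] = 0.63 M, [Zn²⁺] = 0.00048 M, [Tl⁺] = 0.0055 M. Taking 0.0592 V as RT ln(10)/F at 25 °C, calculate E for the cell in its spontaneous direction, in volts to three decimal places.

+2.159 V

Tl³⁺/Tl⁺ is the cathode (higher E°), Zn²⁺/Zn the anode: E°cell = +1.27 − (-0.73) = +2.00 V, n = 2.
Overall: Tl³⁺(aq) + Zn(s) → Tl⁺(aq) + Zn²⁺(aq)
Q = [Tl⁺]·[Zn²⁺] / ([Tl³⁺]); log Q = -5.378.
E = E° − (0.0592/n) log Q = +2.00 − (0.0592/2)(-5.378) = +2.159 V.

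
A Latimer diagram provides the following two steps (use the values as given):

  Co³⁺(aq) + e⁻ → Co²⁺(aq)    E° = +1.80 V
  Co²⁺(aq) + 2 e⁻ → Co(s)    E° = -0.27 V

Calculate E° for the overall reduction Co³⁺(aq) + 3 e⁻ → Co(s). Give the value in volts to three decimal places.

Adding the free-energy changes (−nFE°) of the two steps gives −n₃FE°₃ = −n₁FE°₁ − n₂FE°₂.
E°₃ = (1×+1.80 + 2×-0.27) / 3 = (+1.260) / 3 = +0.420 V.
E° values themselves are not directly additive — weighting by electron count is essential.

+0.420 V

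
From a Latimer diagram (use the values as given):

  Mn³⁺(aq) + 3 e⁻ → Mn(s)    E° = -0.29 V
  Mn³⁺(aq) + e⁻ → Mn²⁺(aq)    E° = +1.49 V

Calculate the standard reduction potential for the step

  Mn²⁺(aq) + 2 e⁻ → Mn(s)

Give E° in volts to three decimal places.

Sequential free energies add, so n₃E°₃ = n₁E°₁ + n₂E°₂.
With n₃ = 3, and the known step contributing 1×(+1.49) V, the unknown satisfies 2·E° = 3×(-0.29) − 1×(+1.49) = -2.360.
E° = -2.360 / 2 = -1.180 V.

-1.180 V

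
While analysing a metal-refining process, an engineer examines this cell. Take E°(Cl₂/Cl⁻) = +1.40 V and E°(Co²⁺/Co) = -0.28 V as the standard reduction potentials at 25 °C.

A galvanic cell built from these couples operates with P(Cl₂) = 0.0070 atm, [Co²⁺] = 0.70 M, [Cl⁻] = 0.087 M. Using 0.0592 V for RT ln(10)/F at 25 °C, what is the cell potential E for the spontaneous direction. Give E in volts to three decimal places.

Cl₂/Cl⁻ is the cathode (higher E°), Co²⁺/Co the anode: E°cell = +1.40 − (-0.28) = +1.68 V, n = 2.
Overall: Cl₂(g) + Co(s) → 2 Cl⁻(aq) + Co²⁺(aq)
Q = [Cl⁻]^2·[Co²⁺] / (P(Cl₂)); log Q = -0.121.
E = E° − (0.0592/n) log Q = +1.68 − (0.0592/2)(-0.121) = +1.684 V.

+1.684 V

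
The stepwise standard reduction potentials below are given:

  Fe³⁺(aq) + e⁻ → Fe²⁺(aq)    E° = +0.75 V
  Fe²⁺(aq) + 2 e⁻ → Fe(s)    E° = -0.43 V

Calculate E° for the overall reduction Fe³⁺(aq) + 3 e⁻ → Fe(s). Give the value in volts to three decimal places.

-0.037 V

Adding the free-energy changes (−nFE°) of the two steps gives −n₃FE°₃ = −n₁FE°₁ − n₂FE°₂.
E°₃ = (1×+0.75 + 2×-0.43) / 3 = (-0.110) / 3 = -0.037 V.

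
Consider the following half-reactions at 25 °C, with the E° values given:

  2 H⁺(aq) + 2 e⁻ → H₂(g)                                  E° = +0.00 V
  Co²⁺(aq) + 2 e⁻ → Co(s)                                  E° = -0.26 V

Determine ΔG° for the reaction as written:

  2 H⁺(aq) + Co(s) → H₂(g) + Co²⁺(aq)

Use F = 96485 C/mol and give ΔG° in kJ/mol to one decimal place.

As written, H⁺/H₂ is reduced (cathode) and Co²⁺/Co is oxidised (anode), so E°cell = (+0.00) − (-0.26) = +0.26 V.
Balancing electrons gives n = 2.
ΔG° = −nFE° = −(2)(96485)(+0.26) = -50,172 J = -50.2 kJ/mol.

-50.2 kJ/mol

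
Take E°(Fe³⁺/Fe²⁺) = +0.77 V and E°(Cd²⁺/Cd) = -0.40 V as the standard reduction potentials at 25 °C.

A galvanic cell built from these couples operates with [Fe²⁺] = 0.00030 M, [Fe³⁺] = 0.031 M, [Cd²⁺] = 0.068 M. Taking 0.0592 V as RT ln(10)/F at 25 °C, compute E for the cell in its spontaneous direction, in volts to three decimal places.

+1.324 V

Fe³⁺/Fe²⁺ is the cathode (higher E°), Cd²⁺/Cd the anode: E°cell = +0.77 − (-0.40) = +1.17 V, n = 2.
Overall: 2 Fe³⁺(aq) + Cd(s) → 2 Fe²⁺(aq) + Cd²⁺(aq)
Q = [Fe²⁺]^2·[Cd²⁺] / ([Fe³⁺]^2); log Q = -5.196.
E = E° − (0.0592/n) log Q = +1.17 − (0.0592/2)(-5.196) = +1.324 V.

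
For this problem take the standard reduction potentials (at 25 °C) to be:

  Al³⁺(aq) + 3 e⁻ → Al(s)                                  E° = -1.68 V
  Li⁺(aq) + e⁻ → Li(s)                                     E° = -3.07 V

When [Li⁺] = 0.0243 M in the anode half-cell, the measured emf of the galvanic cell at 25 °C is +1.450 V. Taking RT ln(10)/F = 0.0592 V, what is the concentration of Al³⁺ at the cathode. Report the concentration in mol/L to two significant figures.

0.016 M

Al³⁺/Al is the cathode, Li⁺/Li the anode: E°cell = +1.39 V, n = 3.
Overall reaction: Al³⁺(aq) + 3 Li(s) → Al(s) + 3 Li⁺(aq); Q = [Li⁺]^3/[Al³⁺]^1.
From E = E° − (0.0592/n) log Q: log Q = (E° − E)·n/0.0592 = (+1.39 − (+1.450))·3/0.0592 = -3.0405.
So 1·log[Al³⁺] = 3·log(0.0243) − log Q = -4.8432 − (-3.0405) = -1.8027; [Al³⁺] = 10^(-1.8027) ≈ 0.016 M.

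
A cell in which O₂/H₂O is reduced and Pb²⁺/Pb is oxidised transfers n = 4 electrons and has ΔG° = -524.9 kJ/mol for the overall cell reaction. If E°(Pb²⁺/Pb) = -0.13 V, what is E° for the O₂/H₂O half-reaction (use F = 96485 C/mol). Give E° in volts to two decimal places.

E°cell = −ΔG°/(nF) = −(-524.9×10³)/((4)(96485)) = +1.360 V.
Since O₂/H₂O is the cathode and Pb²⁺/Pb the anode, E°cell = E°(O₂/H₂O) − E°(Pb²⁺/Pb).
So E°(O₂/H₂O) = E°cell + E°(Pb²⁺/Pb) = +1.360 + (-0.13) = +1.23 V.

+1.23 V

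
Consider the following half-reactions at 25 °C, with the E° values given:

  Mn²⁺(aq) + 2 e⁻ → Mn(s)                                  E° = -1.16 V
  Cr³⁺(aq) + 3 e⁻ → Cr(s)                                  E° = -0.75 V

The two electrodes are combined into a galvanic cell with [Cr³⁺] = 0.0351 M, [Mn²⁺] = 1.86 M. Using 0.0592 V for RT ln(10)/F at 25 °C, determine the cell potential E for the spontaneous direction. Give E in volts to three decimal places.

Cr³⁺/Cr is the cathode (higher E°), Mn²⁺/Mn the anode: E°cell = -0.75 − (-1.16) = +0.41 V, n = 6.
Overall: 2 Cr³⁺(aq) + 3 Mn(s) → 2 Cr(s) + 3 Mn²⁺(aq)
Q = [Mn²⁺]^3 / ([Cr³⁺]^2); log Q = 3.718.
E = E° − (0.0592/n) log Q = +0.41 − (0.0592/6)(3.718) = +0.373 V.

+0.373 V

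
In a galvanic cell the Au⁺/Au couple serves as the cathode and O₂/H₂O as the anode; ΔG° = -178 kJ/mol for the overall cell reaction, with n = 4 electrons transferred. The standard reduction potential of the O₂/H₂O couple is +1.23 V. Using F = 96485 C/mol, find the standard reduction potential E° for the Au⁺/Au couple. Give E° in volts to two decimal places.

E°cell = −ΔG°/(nF) = −(-178×10³)/((4)(96485)) = +0.461 V.
Since Au⁺/Au is the cathode and O₂/H₂O the anode, E°cell = E°(Au⁺/Au) − E°(O₂/H₂O).
So E°(Au⁺/Au) = E°cell + E°(O₂/H₂O) = +0.461 + (+1.23) = +1.69 V.

+1.69 V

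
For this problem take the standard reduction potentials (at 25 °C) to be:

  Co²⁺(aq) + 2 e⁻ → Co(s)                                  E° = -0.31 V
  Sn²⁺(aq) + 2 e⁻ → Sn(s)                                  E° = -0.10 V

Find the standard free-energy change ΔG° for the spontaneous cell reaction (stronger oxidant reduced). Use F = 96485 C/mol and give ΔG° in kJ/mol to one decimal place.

-40.5 kJ/mol

Sn²⁺/Sn (E° = -0.10 V) is the cathode; Co²⁺/Co (E° = -0.31 V) is the anode, so E°cell = +0.21 V.
Balancing electrons gives n = 2 (lcm of 2 and 2).
ΔG° = −nFE° = −(2)(96485)(+0.21) = -40,524 J = -40.5 kJ/mol.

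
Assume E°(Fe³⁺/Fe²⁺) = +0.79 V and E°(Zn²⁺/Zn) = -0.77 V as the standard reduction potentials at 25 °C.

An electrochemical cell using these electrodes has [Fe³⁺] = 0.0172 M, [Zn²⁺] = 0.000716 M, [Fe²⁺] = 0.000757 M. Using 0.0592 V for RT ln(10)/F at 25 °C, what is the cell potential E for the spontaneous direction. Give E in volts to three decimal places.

Fe³⁺/Fe²⁺ is the cathode (higher E°), Zn²⁺/Zn the anode: E°cell = +0.79 − (-0.77) = +1.56 V, n = 2.
Overall: 2 Fe³⁺(aq) + Zn(s) → 2 Fe²⁺(aq) + Zn²⁺(aq)
Q = [Fe²⁺]^2·[Zn²⁺] / ([Fe³⁺]^2); log Q = -5.858.
E = E° − (0.0592/n) log Q = +1.56 − (0.0592/2)(-5.858) = +1.733 V.

+1.733 V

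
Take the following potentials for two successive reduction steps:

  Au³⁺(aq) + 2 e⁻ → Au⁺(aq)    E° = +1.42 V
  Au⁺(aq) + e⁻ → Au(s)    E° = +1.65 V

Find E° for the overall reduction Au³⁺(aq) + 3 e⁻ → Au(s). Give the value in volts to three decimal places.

Standard free energies of sequential steps add: ΔG°₃ = ΔG°₁ + ΔG°₂, so n₃E°₃ = n₁E°₁ + n₂E°₂.
E°₃ = (2×+1.42 + 1×+1.65) / 3 = (+4.490) / 3 = +1.497 V.

+1.497 V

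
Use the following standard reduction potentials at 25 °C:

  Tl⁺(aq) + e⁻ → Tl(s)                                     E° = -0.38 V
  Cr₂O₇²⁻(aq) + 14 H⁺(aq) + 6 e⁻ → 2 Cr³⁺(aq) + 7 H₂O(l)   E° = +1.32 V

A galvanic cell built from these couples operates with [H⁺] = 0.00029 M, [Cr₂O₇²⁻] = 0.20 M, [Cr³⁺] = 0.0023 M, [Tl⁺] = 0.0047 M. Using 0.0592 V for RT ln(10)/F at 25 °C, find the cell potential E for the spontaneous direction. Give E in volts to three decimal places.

+1.394 V

Cr₂O₇²⁻/Cr³⁺ is the cathode (higher E°), Tl⁺/Tl the anode: E°cell = +1.32 − (-0.38) = +1.70 V, n = 6.
Overall: Cr₂O₇²⁻(aq) + 14 H⁺(aq) + 6 Tl(s) → 2 Cr³⁺(aq) + 7 H₂O(l) + 6 Tl⁺(aq)
Q = [Cr³⁺]^2·[Tl⁺]^6 / ([Cr₂O₇²⁻]·[H⁺]^14); log Q = 30.981.
E = E° − (0.0592/n) log Q = +1.70 − (0.0592/6)(30.981) = +1.394 V.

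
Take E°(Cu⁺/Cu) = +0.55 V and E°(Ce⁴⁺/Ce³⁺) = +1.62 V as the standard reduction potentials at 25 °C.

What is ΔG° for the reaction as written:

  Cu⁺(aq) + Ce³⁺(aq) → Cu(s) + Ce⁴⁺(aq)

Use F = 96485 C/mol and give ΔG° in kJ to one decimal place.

As written, Cu⁺/Cu is reduced (cathode) and Ce⁴⁺/Ce³⁺ is oxidised (anode), so E°cell = (+0.55) − (+1.62) = -1.07 V.
Balancing electrons gives n = 1.
ΔG° = −nFE° = −(1)(96485)(-1.07) = 103,239 J = +103.2 kJ.

+103.2 kJ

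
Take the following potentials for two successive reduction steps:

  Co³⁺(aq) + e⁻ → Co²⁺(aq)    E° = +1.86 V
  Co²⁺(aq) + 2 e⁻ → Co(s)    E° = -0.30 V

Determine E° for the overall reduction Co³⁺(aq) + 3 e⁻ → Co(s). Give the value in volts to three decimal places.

Since ΔG° = −nFE° is additive over sequential reductions, n₃E°₃ = n₁E°₁ + n₂E°₂.
E°₃ = (1×+1.86 + 2×-0.30) / 3 = (+1.260) / 3 = +0.420 V.

+0.420 V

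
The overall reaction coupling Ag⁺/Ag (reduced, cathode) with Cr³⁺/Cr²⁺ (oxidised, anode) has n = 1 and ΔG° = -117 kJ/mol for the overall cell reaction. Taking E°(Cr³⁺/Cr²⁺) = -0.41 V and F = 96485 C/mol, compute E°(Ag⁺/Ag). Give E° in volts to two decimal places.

+0.80 V

E°cell = −ΔG°/(nF) = −(-117×10³)/((1)(96485)) = +1.213 V.
Since Ag⁺/Ag is the cathode and Cr³⁺/Cr²⁺ the anode, E°cell = E°(Ag⁺/Ag) − E°(Cr³⁺/Cr²⁺).
So E°(Ag⁺/Ag) = E°cell + E°(Cr³⁺/Cr²⁺) = +1.213 + (-0.41) = +0.80 V.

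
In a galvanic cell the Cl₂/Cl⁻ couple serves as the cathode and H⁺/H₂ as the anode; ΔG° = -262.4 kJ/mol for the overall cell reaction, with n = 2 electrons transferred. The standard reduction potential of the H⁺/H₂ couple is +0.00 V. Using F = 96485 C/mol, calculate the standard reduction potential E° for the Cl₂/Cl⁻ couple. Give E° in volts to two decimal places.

E°cell = −ΔG°/(nF) = −(-262.4×10³)/((2)(96485)) = +1.360 V.
Since Cl₂/Cl⁻ is the cathode and H⁺/H₂ the anode, E°cell = E°(Cl₂/Cl⁻) − E°(H⁺/H₂).
So E°(Cl₂/Cl⁻) = E°cell + E°(H⁺/H₂) = +1.360 + (+0.00) = +1.36 V.

+1.36 V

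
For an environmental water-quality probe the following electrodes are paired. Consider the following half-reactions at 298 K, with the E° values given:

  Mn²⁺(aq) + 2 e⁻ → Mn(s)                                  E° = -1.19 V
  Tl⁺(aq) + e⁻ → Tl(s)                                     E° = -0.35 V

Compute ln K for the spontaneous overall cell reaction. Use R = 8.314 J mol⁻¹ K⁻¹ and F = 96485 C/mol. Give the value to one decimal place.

Cathode: Tl⁺/Tl; anode: Mn²⁺/Mn. E°cell = (-0.35) − (-1.19) = +0.84 V, with n = 2.
ΔG° = −nFE° = −RT ln K, so ln K = nFE°/(RT) = (2)(96485)(+0.84) / ((8.314)(298)) = 65.425.

65.4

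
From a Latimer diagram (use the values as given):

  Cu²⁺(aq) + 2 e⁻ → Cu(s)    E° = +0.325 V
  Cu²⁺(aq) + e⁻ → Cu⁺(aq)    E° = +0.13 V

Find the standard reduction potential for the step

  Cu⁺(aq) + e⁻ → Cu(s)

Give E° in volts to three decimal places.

+0.520 V

Sequential free energies add, so n₃E°₃ = n₁E°₁ + n₂E°₂.
With n₃ = 2, and the known step contributing 1×(+0.13) V, the unknown satisfies 1·E° = 2×(+0.325) − 1×(+0.13) = +0.520.
E° = +0.520 / 1 = +0.520 V.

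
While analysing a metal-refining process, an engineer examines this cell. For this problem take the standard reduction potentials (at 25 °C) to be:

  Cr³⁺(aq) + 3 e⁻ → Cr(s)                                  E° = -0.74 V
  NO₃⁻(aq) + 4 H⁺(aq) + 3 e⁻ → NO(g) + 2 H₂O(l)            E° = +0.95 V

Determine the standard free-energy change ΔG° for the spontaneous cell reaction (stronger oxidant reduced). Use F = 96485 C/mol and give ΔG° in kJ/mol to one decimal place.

NO₃⁻/NO (E° = +0.95 V) is the cathode; Cr³⁺/Cr (E° = -0.74 V) is the anode, so E°cell = +1.69 V.
Balancing electrons gives n = 3 (lcm of 3 and 3).
ΔG° = −nFE° = −(3)(96485)(+1.69) = -489,179 J = -489.2 kJ/mol.

-489.2 kJ/mol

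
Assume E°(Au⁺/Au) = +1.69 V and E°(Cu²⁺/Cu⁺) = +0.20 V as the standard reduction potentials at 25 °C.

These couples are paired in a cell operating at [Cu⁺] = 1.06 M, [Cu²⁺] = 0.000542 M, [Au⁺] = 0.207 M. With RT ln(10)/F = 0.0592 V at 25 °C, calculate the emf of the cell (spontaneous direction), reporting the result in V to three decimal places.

Au⁺/Au is the cathode (higher E°), Cu²⁺/Cu⁺ the anode: E°cell = +1.69 − (+0.20) = +1.49 V, n = 1.
Overall: Au⁺(aq) + Cu⁺(aq) → Au(s) + Cu²⁺(aq)
Q = [Cu²⁺] / ([Au⁺]·[Cu⁺]); log Q = -2.607.
E = E° − (0.0592/n) log Q = +1.49 − (0.0592/1)(-2.607) = +1.644 V.

+1.644 V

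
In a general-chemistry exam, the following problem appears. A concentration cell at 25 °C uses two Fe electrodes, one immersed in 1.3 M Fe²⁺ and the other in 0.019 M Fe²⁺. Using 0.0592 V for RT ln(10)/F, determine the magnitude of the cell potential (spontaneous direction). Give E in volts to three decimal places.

For a concentration cell E°cell = 0. The 1.3 M side is the cathode (reduction is favoured where [Fe²⁺] is higher).
With n = 2, E = −(0.0592/2) log([Fe²⁺]ₐₙ/[Fe²⁺]꜀ₐₜ) = −(0.0592/2) log(0.019/1.3) = −(0.0592/2)(-1.835) = +0.054 V.

+0.054 V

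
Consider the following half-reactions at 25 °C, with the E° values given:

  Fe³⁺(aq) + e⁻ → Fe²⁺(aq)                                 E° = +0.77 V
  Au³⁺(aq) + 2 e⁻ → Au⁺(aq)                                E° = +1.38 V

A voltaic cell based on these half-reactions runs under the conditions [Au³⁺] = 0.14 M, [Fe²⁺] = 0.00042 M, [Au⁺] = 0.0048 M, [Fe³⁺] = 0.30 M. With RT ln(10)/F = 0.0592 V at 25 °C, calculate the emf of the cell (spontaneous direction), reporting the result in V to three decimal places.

Au³⁺/Au⁺ is the cathode (higher E°), Fe³⁺/Fe²⁺ the anode: E°cell = +1.38 − (+0.77) = +0.61 V, n = 2.
Overall: Au³⁺(aq) + 2 Fe²⁺(aq) → Au⁺(aq) + 2 Fe³⁺(aq)
Q = [Au⁺]·[Fe³⁺]^2 / ([Au³⁺]·[Fe²⁺]^2); log Q = 4.243.
E = E° − (0.0592/n) log Q = +0.61 − (0.0592/2)(4.243) = +0.484 V.

+0.484 V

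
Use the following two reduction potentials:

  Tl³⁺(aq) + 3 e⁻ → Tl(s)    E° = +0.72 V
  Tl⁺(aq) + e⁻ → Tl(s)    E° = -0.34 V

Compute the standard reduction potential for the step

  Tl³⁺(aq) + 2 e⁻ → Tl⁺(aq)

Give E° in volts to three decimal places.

Sequential free energies add, so n₃E°₃ = n₁E°₁ + n₂E°₂.
With n₃ = 3, and the known step contributing 1×(-0.34) V, the unknown satisfies 2·E° = 3×(+0.72) − 1×(-0.34) = +2.500.
E° = +2.500 / 2 = +1.250 V.

+1.250 V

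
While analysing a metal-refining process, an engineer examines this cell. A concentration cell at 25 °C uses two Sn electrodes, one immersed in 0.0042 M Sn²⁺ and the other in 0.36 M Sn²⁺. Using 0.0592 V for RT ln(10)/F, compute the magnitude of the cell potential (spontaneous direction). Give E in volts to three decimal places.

For a concentration cell E°cell = 0. The 0.36 M side is the cathode (reduction is favoured where [Sn²⁺] is higher).
With n = 2, E = −(0.0592/2) log([Sn²⁺]ₐₙ/[Sn²⁺]꜀ₐₜ) = −(0.0592/2) log(0.0042/0.36) = −(0.0592/2)(-1.933) = +0.057 V.

+0.057 V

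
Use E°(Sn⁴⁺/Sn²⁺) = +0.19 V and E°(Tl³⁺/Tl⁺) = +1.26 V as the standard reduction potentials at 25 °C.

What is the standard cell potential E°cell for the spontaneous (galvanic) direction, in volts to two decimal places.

The Tl³⁺/Tl⁺ couple has the higher reduction potential, so it is the cathode; Sn⁴⁺/Sn²⁺ is oxidised at the anode.
E°cell = E°(cathode) − E°(anode) = (+1.26) − (+0.19) = +1.07 V.

+1.07 V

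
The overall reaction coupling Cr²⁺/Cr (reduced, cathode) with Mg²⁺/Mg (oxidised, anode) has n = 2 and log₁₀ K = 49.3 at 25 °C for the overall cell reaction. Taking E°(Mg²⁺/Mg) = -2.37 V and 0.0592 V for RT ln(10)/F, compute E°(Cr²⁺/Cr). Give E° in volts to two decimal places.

-0.91 V

E°cell = (0.0592/n)·log K = (0.0592/2)(49.3) = +1.459 V.
Since Cr²⁺/Cr is the cathode and Mg²⁺/Mg the anode, E°cell = E°(Cr²⁺/Cr) − E°(Mg²⁺/Mg).
So E°(Cr²⁺/Cr) = E°cell + E°(Mg²⁺/Mg) = +1.459 + (-2.37) = -0.91 V.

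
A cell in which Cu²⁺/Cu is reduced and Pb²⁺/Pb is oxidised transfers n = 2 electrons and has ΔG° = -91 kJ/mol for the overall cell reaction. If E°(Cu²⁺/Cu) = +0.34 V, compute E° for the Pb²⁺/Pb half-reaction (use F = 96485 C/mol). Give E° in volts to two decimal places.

-0.13 V

E°cell = −ΔG°/(nF) = −(-91×10³)/((2)(96485)) = +0.472 V.
Since Cu²⁺/Cu is the cathode and Pb²⁺/Pb the anode, E°cell = E°(Cu²⁺/Cu) − E°(Pb²⁺/Pb).
So E°(Pb²⁺/Pb) = E°(Cu²⁺/Cu) − E°cell = (+0.34) − (+0.472) = -0.13 V.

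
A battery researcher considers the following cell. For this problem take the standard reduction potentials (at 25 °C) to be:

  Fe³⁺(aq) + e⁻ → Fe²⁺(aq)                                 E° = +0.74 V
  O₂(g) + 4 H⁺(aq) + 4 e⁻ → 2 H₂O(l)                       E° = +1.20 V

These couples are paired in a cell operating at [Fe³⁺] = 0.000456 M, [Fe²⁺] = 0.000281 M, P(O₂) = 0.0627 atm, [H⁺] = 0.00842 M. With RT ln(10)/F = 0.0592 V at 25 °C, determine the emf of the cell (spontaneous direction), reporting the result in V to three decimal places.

O₂/H₂O is the cathode (higher E°), Fe³⁺/Fe²⁺ the anode: E°cell = +1.20 − (+0.74) = +0.46 V, n = 4.
Overall: O₂(g) + 4 H⁺(aq) + 4 Fe²⁺(aq) → 2 H₂O(l) + 4 Fe³⁺(aq)
Q = [Fe³⁺]^4 / (P(O₂)·[H⁺]^4·[Fe²⁺]^4); log Q = 10.343.
E = E° − (0.0592/n) log Q = +0.46 − (0.0592/4)(10.343) = +0.307 V.

+0.307 V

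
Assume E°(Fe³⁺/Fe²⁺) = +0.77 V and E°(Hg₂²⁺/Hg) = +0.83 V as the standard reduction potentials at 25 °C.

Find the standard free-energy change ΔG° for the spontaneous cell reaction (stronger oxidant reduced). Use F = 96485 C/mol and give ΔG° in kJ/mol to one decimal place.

Hg₂²⁺/Hg (E° = +0.83 V) is the cathode; Fe³⁺/Fe²⁺ (E° = +0.77 V) is the anode, so E°cell = +0.06 V.
Balancing electrons gives n = 2 (lcm of 2 and 1).
ΔG° = −nFE° = −(2)(96485)(+0.06) = -11,578 J = -11.6 kJ/mol.

-11.6 kJ/mol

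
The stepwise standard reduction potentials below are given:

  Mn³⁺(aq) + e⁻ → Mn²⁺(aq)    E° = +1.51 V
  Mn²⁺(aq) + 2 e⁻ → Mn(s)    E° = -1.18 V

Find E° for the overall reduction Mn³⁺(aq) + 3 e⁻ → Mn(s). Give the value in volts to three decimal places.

Since ΔG° = −nFE° is additive over sequential reductions, n₃E°₃ = n₁E°₁ + n₂E°₂.
E°₃ = (1×+1.51 + 2×-1.18) / 3 = (-0.850) / 3 = -0.283 V.
Simply averaging or adding the two E° values would be wrong; the electron-weighted sum is required.

-0.283 V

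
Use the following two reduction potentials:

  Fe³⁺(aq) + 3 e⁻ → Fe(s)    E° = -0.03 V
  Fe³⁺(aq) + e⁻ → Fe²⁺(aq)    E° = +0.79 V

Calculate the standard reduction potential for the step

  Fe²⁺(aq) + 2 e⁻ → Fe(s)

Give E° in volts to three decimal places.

-0.440 V

Sequential free energies add, so n₃E°₃ = n₁E°₁ + n₂E°₂.
With n₃ = 3, and the known step contributing 1×(+0.79) V, the unknown satisfies 2·E° = 3×(-0.03) − 1×(+0.79) = -0.880.
E° = -0.880 / 2 = -0.440 V.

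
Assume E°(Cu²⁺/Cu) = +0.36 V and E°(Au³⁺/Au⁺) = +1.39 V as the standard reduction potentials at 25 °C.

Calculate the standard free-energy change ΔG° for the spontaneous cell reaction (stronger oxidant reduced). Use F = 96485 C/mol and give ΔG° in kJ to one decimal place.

Au³⁺/Au⁺ (E° = +1.39 V) is the cathode; Cu²⁺/Cu (E° = +0.36 V) is the anode, so E°cell = +1.03 V.
Balancing electrons gives n = 2 (lcm of 2 and 2).
ΔG° = −nFE° = −(2)(96485)(+1.03) = -198,759 J = -198.8 kJ.

-198.8 kJ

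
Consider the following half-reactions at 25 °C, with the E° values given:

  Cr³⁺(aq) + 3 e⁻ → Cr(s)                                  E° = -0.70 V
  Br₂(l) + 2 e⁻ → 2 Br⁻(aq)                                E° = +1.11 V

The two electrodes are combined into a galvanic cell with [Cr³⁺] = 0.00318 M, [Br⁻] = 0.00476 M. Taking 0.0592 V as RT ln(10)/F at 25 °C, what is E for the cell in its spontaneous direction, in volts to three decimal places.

+1.997 V

Br₂/Br⁻ is the cathode (higher E°), Cr³⁺/Cr the anode: E°cell = +1.11 − (-0.70) = +1.81 V, n = 6.
Overall: 3 Br₂(l) + 2 Cr(s) → 6 Br⁻(aq) + 2 Cr³⁺(aq)
Q = [Br⁻]^6·[Cr³⁺]^2; log Q = -18.930.
E = E° − (0.0592/n) log Q = +1.81 − (0.0592/6)(-18.930) = +1.997 V.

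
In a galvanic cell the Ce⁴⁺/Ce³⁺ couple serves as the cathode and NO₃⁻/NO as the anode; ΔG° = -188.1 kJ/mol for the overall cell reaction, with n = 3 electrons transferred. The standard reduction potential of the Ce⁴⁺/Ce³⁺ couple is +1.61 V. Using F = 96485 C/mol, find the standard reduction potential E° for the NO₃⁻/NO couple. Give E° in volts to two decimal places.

E°cell = −ΔG°/(nF) = −(-188.1×10³)/((3)(96485)) = +0.650 V.
Since Ce⁴⁺/Ce³⁺ is the cathode and NO₃⁻/NO the anode, E°cell = E°(Ce⁴⁺/Ce³⁺) − E°(NO₃⁻/NO).
So E°(NO₃⁻/NO) = E°(Ce⁴⁺/Ce³⁺) − E°cell = (+1.61) − (+0.650) = +0.96 V.

+0.96 V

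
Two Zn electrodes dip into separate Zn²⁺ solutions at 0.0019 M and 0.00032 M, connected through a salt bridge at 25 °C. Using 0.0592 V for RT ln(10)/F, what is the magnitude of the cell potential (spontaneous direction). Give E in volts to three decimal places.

For a concentration cell E°cell = 0. The 0.0019 M side is the cathode (reduction is favoured where [Zn²⁺] is higher).
With n = 2, E = −(0.0592/2) log([Zn²⁺]ₐₙ/[Zn²⁺]꜀ₐₜ) = −(0.0592/2) log(0.00032/0.0019) = −(0.0592/2)(-0.774) = +0.023 V.

+0.023 V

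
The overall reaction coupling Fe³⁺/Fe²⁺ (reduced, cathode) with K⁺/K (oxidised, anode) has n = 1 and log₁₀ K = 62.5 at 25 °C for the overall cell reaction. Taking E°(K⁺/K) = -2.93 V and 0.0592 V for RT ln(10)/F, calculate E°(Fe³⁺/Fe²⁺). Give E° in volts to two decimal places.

+0.77 V

E°cell = (0.0592/n)·log K = (0.0592/1)(62.5) = +3.700 V.
Since Fe³⁺/Fe²⁺ is the cathode and K⁺/K the anode, E°cell = E°(Fe³⁺/Fe²⁺) − E°(K⁺/K).
So E°(Fe³⁺/Fe²⁺) = E°cell + E°(K⁺/K) = +3.700 + (-2.93) = +0.77 V.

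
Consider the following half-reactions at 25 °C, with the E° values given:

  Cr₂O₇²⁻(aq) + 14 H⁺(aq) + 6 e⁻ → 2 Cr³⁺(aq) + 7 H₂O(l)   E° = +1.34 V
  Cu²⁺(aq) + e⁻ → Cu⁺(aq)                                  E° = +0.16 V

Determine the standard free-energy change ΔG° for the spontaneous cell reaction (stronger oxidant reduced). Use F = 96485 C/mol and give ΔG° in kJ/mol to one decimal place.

Cr₂O₇²⁻/Cr³⁺ (E° = +1.34 V) is the cathode; Cu²⁺/Cu⁺ (E° = +0.16 V) is the anode, so E°cell = +1.18 V.
Balancing electrons gives n = 6 (lcm of 6 and 1).
ΔG° = −nFE° = −(6)(96485)(+1.18) = -683,114 J = -683.1 kJ/mol.

-683.1 kJ/mol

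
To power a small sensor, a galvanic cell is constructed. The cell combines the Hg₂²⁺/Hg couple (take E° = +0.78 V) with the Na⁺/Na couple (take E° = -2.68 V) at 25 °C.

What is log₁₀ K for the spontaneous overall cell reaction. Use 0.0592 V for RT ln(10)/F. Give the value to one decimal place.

116.9

Cathode: Hg₂²⁺/Hg; anode: Na⁺/Na. E°cell = +3.46 V, n = 2.
log K = nE°cell / 0.0592 = (2)(+3.46) / 0.0592 = 116.9.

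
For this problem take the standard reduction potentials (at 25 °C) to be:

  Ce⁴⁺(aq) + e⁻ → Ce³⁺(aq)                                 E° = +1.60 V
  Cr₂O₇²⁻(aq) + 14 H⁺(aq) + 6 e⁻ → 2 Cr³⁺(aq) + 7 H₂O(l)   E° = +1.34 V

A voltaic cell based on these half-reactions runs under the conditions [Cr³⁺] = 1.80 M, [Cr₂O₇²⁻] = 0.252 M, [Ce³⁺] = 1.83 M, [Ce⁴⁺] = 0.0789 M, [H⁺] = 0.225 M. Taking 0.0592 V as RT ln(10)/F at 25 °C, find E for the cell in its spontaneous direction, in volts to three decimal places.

+0.280 V

Ce⁴⁺/Ce³⁺ is the cathode (higher E°), Cr₂O₇²⁻/Cr³⁺ the anode: E°cell = +1.60 − (+1.34) = +0.26 V, n = 6.
Overall: 6 Ce⁴⁺(aq) + 2 Cr³⁺(aq) + 7 H₂O(l) → 6 Ce³⁺(aq) + Cr₂O₇²⁻(aq) + 14 H⁺(aq)
Q = [Ce³⁺]^6·[Cr₂O₇²⁻]·[H⁺]^14 / ([Ce⁴⁺]^6·[Cr³⁺]^2); log Q = -1.986.
E = E° − (0.0592/n) log Q = +0.26 − (0.0592/6)(-1.986) = +0.280 V.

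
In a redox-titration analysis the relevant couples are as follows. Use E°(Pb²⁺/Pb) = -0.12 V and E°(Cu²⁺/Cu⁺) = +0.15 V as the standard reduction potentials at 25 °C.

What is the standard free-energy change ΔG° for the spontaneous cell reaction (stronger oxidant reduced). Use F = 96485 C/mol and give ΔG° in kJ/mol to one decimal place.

-52.1 kJ/mol

Cu²⁺/Cu⁺ (E° = +0.15 V) is the cathode; Pb²⁺/Pb (E° = -0.12 V) is the anode, so E°cell = +0.27 V.
Balancing electrons gives n = 2 (lcm of 1 and 2).
ΔG° = −nFE° = −(2)(96485)(+0.27) = -52,102 J = -52.1 kJ/mol.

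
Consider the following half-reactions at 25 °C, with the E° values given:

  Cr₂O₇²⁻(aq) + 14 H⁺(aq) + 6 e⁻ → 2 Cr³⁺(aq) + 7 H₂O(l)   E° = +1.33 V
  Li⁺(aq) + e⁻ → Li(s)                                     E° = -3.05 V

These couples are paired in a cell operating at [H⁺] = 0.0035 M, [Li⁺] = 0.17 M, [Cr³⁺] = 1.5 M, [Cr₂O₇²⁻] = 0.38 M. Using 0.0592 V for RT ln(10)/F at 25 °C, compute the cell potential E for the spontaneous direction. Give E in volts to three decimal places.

Cr₂O₇²⁻/Cr³⁺ is the cathode (higher E°), Li⁺/Li the anode: E°cell = +1.33 − (-3.05) = +4.38 V, n = 6.
Overall: Cr₂O₇²⁻(aq) + 14 H⁺(aq) + 6 Li(s) → 2 Cr³⁺(aq) + 7 H₂O(l) + 6 Li⁺(aq)
Q = [Cr³⁺]^2·[Li⁺]^6 / ([Cr₂O₇²⁻]·[H⁺]^14); log Q = 30.538.
E = E° − (0.0592/n) log Q = +4.38 − (0.0592/6)(30.538) = +4.079 V.

+4.079 V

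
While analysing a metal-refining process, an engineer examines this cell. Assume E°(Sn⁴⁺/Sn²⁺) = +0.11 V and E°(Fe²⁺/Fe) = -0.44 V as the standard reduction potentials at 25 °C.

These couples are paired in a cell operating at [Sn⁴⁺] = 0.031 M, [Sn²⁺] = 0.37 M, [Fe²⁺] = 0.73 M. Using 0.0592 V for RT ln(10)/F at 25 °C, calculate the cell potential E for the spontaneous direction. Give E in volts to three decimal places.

Sn⁴⁺/Sn²⁺ is the cathode (higher E°), Fe²⁺/Fe the anode: E°cell = +0.11 − (-0.44) = +0.55 V, n = 2.
Overall: Sn⁴⁺(aq) + Fe(s) → Sn²⁺(aq) + Fe²⁺(aq)
Q = [Sn²⁺]·[Fe²⁺] / ([Sn⁴⁺]); log Q = 0.940.
E = E° − (0.0592/n) log Q = +0.55 − (0.0592/2)(0.940) = +0.522 V.

+0.522 V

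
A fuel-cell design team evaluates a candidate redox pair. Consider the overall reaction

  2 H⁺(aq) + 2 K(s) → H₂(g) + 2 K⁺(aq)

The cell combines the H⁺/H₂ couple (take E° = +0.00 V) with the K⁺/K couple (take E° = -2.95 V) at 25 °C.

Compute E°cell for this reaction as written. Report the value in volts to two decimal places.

+2.95 V

The H⁺/H₂ couple has the higher reduction potential, so it is the cathode; K⁺/K is oxidised at the anode.
E°cell = E°(cathode) − E°(anode) = (+0.00) − (-2.95) = +2.95 V.
Since E°cell > 0, the reaction is spontaneous under standard conditions.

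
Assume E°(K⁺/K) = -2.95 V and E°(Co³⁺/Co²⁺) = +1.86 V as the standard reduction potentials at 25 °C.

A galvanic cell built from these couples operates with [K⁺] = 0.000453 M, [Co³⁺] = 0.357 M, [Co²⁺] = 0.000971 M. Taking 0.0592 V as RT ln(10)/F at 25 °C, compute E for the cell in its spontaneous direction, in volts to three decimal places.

+5.160 V

Co³⁺/Co²⁺ is the cathode (higher E°), K⁺/K the anode: E°cell = +1.86 − (-2.95) = +4.81 V, n = 1.
Overall: Co³⁺(aq) + K(s) → Co²⁺(aq) + K⁺(aq)
Q = [Co²⁺]·[K⁺] / ([Co³⁺]); log Q = -5.909.
E = E° − (0.0592/n) log Q = +4.81 − (0.0592/1)(-5.909) = +5.160 V.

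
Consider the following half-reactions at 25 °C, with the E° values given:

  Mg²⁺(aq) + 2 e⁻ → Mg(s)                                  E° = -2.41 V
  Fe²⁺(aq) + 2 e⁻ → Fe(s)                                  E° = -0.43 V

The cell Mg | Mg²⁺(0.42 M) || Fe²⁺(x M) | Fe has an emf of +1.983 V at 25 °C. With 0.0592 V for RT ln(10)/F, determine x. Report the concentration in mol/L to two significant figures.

Fe²⁺/Fe is the cathode, Mg²⁺/Mg the anode: E°cell = +1.98 V, n = 2.
Overall reaction: Fe²⁺(aq) + Mg(s) → Fe(s) + Mg²⁺(aq); Q = [Mg²⁺]^1/[Fe²⁺]^1.
From E = E° − (0.0592/n) log Q: log Q = (E° − E)·n/0.0592 = (+1.98 − (+1.983))·2/0.0592 = -0.1014.
So 1·log[Fe²⁺] = 1·log(0.42) − log Q = -0.3768 − (-0.1014) = -0.2754; [Fe²⁺] = 10^(-0.2754) ≈ 0.53 M.

0.53 M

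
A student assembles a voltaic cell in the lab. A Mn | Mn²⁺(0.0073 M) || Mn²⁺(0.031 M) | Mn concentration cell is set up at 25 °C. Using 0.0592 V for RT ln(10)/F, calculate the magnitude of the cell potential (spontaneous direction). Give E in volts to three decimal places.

For a concentration cell E°cell = 0. The 0.031 M side is the cathode (reduction is favoured where [Mn²⁺] is higher).
With n = 2, E = −(0.0592/2) log([Mn²⁺]ₐₙ/[Mn²⁺]꜀ₐₜ) = −(0.0592/2) log(0.0073/0.031) = −(0.0592/2)(-0.628) = +0.019 V.

+0.019 V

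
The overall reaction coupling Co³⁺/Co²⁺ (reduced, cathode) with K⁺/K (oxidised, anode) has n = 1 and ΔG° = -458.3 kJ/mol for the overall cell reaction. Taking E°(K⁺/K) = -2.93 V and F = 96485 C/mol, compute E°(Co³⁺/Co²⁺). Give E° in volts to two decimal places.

+1.82 V

E°cell = −ΔG°/(nF) = −(-458.3×10³)/((1)(96485)) = +4.750 V.
Since Co³⁺/Co²⁺ is the cathode and K⁺/K the anode, E°cell = E°(Co³⁺/Co²⁺) − E°(K⁺/K).
So E°(Co³⁺/Co²⁺) = E°cell + E°(K⁺/K) = +4.750 + (-2.93) = +1.82 V.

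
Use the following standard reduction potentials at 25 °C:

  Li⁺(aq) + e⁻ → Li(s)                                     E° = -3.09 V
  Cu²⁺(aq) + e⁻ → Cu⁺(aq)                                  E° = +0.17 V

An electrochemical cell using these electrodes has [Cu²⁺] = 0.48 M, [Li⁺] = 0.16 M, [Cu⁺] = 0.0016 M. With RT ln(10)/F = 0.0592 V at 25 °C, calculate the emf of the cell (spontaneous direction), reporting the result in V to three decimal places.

+3.454 V

Cu²⁺/Cu⁺ is the cathode (higher E°), Li⁺/Li the anode: E°cell = +0.17 − (-3.09) = +3.26 V, n = 1.
Overall: Cu²⁺(aq) + Li(s) → Cu⁺(aq) + Li⁺(aq)
Q = [Cu⁺]·[Li⁺] / ([Cu²⁺]); log Q = -3.273.
E = E° − (0.0592/n) log Q = +3.26 − (0.0592/1)(-3.273) = +3.454 V.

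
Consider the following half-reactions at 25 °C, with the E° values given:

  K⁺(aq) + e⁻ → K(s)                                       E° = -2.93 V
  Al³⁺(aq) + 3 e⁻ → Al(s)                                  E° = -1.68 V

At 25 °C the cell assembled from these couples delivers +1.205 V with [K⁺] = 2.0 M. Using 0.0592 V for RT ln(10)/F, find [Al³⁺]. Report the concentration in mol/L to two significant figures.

0.042 M

Al³⁺/Al is the cathode, K⁺/K the anode: E°cell = +1.25 V, n = 3.
Overall reaction: Al³⁺(aq) + 3 K(s) → Al(s) + 3 K⁺(aq); Q = [K⁺]^3/[Al³⁺]^1.
From E = E° − (0.0592/n) log Q: log Q = (E° − E)·n/0.0592 = (+1.25 − (+1.205))·3/0.0592 = 2.2804.
So 1·log[Al³⁺] = 3·log(2) − log Q = 0.9031 − (2.2804) = -1.3773; [Al³⁺] = 10^(-1.3773) ≈ 0.042 M.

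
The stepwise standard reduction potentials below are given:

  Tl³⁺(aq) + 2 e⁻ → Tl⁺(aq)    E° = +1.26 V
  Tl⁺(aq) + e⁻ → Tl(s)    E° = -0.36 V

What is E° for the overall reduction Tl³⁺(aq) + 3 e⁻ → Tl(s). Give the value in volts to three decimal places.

+0.720 V

Standard free energies of sequential steps add: ΔG°₃ = ΔG°₁ + ΔG°₂, so n₃E°₃ = n₁E°₁ + n₂E°₂.
E°₃ = (2×+1.26 + 1×-0.36) / 3 = (+2.160) / 3 = +0.720 V.
E° values themselves are not directly additive — weighting by electron count is essential.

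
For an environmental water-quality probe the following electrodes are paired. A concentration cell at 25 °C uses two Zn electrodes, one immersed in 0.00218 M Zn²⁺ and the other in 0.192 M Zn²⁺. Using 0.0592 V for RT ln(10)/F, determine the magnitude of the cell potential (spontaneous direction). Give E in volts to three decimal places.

+0.058 V

For a concentration cell E°cell = 0. The 0.192 M side is the cathode (reduction is favoured where [Zn²⁺] is higher).
With n = 2, E = −(0.0592/2) log([Zn²⁺]ₐₙ/[Zn²⁺]꜀ₐₜ) = −(0.0592/2) log(0.00218/0.192) = −(0.0592/2)(-1.945) = +0.058 V.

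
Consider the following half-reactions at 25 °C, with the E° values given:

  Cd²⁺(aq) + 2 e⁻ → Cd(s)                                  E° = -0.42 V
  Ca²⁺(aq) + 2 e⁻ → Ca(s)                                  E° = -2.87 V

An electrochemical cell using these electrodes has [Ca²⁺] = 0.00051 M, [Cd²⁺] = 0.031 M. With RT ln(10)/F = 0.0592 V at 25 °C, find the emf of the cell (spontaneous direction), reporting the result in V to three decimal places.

Cd²⁺/Cd is the cathode (higher E°), Ca²⁺/Ca the anode: E°cell = -0.42 − (-2.87) = +2.45 V, n = 2.
Overall: Cd²⁺(aq) + Ca(s) → Cd(s) + Ca²⁺(aq)
Q = [Ca²⁺] / ([Cd²⁺]); log Q = -1.784.
E = E° − (0.0592/n) log Q = +2.45 − (0.0592/2)(-1.784) = +2.503 V.

+2.503 V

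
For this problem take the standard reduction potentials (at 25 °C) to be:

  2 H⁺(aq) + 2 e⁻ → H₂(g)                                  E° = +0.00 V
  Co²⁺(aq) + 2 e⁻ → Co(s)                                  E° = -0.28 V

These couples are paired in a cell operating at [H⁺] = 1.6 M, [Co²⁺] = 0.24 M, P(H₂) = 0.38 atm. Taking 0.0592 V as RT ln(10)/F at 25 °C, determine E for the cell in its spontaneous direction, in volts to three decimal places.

+0.323 V

H⁺/H₂ is the cathode (higher E°), Co²⁺/Co the anode: E°cell = +0.00 − (-0.28) = +0.28 V, n = 2.
Overall: 2 H⁺(aq) + Co(s) → H₂(g) + Co²⁺(aq)
Q = P(H₂)·[Co²⁺] / ([H⁺]^2); log Q = -1.448.
E = E° − (0.0592/n) log Q = +0.28 − (0.0592/2)(-1.448) = +0.323 V.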